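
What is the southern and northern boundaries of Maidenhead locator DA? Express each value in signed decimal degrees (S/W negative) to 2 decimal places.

-90.00, -80.00

Field D=3, A=0: +3·20° lon, +0·10° lat → SW at lon -120°, lat -90°.
Cell spans 20° lon × 10° lat.
south -90.00, north -80.00.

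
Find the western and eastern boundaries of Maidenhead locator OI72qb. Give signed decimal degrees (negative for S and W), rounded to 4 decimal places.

115.3333, 115.4167

Field O=14, I=8: +14·20° lon, +8·10° lat → SW at lon 100°, lat -10°.
Square 7, 2: +7·2° lon, +2·1° lat → SW at lon 114°, lat -8°.
Subsquare q=16, b=1: +16·0.0833333° lon, +1·0.0416667° lat → SW at lon 115.333°, lat -7.95833°.
Cell spans 0.0833333° lon × 0.0416667° lat.
west 115.3333, east 115.4167.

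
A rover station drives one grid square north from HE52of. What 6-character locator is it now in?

Latitude subsquare f = 5; +1 → 6 = g.
The longitude characters are unchanged.

HE52og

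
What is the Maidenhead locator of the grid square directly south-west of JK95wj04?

JK95vj93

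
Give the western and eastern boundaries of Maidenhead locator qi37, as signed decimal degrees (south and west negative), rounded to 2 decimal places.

146.00, 148.00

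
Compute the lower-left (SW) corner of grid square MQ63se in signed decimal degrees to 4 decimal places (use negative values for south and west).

Field M=12, Q=16: +12·20° lon, +16·10° lat → SW at lon 60°, lat 70°.
Square 6, 3: +6·2° lon, +3·1° lat → SW at lon 72°, lat 73°.
Subsquare s=18, e=4: +18·0.0833333° lon, +4·0.0416667° lat → SW at lon 73.5°, lat 73.1667°.
latitude 73.1667, longitude 73.5000.

73.1667, 73.5000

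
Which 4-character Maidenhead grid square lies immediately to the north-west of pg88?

PG79

Longitude square 8; −1 → 7.
Latitude square 8; +1 → 9.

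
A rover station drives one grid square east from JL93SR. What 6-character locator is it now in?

JL93tr

Longitude subsquare s = 18; +1 → 19 = t.
The latitude characters are unchanged.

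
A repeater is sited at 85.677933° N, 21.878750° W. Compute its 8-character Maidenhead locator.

HR95bq42

Add 180° to longitude and 90° to latitude: 158.12125, 175.67793.
Field (20°×10°, letters A–R): lon ⌊158.12125/20⌋ = 7 → H; lat ⌊175.67793/10⌋ = 17 → R.
Square (2°×1°, digits 0–9): lon ⌊18.12125/2⌋ = 9; lat ⌊5.67793/1⌋ = 5.
Subsquare (5′×2.5′, letters a–x): lon ⌊0.12125/0.0833333⌋ = 1 → b; lat ⌊0.67793/0.0416667⌋ = 16 → q.
Extended square (30″×15″, digits 0–9): lon ⌊0.03792/0.00833333⌋ = 4; lat ⌊0.01127/0.00416667⌋ = 2.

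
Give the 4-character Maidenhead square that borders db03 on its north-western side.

Longitude square 0; −1 → -1, wraps to 9, carry into field.
Longitude field D = 3; −1 → 2 = C.
Latitude square 3; +1 → 4.

CB94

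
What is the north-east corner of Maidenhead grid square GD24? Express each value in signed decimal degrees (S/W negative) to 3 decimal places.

-55.000, -54.000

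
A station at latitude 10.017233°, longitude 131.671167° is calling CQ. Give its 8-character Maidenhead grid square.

Offset from 180°W / 90°S: lon 311.67117°, lat 100.01723°.
Field (20°×10°, letters A–R): lon ⌊311.67117/20⌋ = 15 → P; lat ⌊100.01723/10⌋ = 10 → K.
Square (2°×1°, digits 0–9): lon ⌊11.67117/2⌋ = 5; lat ⌊0.01723/1⌋ = 0.
Subsquare (5′×2.5′, letters a–x): lon ⌊1.67117/0.0833333⌋ = 20 → u; lat ⌊0.01723/0.0416667⌋ = 0 → a.
Extended square (30″×15″, digits 0–9): lon ⌊0.00450/0.00833333⌋ = 0; lat ⌊0.01723/0.00416667⌋ = 4.

PK50ua04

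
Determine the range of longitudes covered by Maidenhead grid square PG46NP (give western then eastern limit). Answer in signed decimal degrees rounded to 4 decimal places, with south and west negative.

129.0833, 129.1667

Field P=15, G=6: +15·20° lon, +6·10° lat → SW at lon 120°, lat -30°.
Square 4, 6: +4·2° lon, +6·1° lat → SW at lon 128°, lat -24°.
Subsquare n=13, p=15: +13·0.0833333° lon, +15·0.0416667° lat → SW at lon 129.083°, lat -23.375°.
Cell spans 0.0833333° lon × 0.0416667° lat.
west 129.0833, east 129.1667.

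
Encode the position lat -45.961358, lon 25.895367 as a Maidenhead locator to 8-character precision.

Add 180° to longitude and 90° to latitude: 205.89537, 44.03864.
Field: lon ⌊205.89537/20⌋ = 10 → K; lat ⌊44.03864/10⌋ = 4 → E.
Square: lon ⌊5.89537/2⌋ = 2; lat ⌊4.03864/1⌋ = 4.
Subsquare: lon ⌊1.89537/0.0833333⌋ = 22 → w; lat ⌊0.03864/0.0416667⌋ = 0 → a.
Extended square: lon ⌊0.06203/0.00833333⌋ = 7; lat ⌊0.03864/0.00416667⌋ = 9.

KE24wa79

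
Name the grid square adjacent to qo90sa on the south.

QN99sx

Latitude subsquare a = 0; −1 → -1, wraps to 23 = x, carry into square.
Latitude square 0; −1 → -1, wraps to 9, carry into field.
Latitude field O = 14; −1 → 13 = N.
The longitude characters are unchanged.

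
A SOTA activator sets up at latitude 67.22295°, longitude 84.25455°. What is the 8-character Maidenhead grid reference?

NP27df03

Add 180° to longitude and 90° to latitude: 264.25455, 157.22295.
Field: 264.25455/20 → 13 → N, 157.22295/10 → 15 → P; chars NP.
Square: 4.25455/2 → 2, 7.22295/1 → 7; chars 27.
Subsquare: 0.25455/0.0833333 → 3 → d, 0.22295/0.0416667 → 5 → f; chars df.
Extended square: 0.00455/0.00833333 → 0, 0.01462/0.00416667 → 3; chars 03.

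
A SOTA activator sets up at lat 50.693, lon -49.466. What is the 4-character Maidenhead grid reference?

GO50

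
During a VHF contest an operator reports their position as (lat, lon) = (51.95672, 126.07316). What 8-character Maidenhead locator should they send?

PO31aw89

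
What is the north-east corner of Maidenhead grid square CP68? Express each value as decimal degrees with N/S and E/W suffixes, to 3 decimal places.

Field C=2, P=15: +2·20° lon, +15·10° lat → SW at lon -140°, lat 60°.
Square 6, 8: +6·2° lon, +8·1° lat → SW at lon -128°, lat 68°.
Cell spans 2° lon × 1° lat. NE corner is SW corner plus one full cell.
latitude 69.000° N, longitude 126.000° W.

69.000° N, 126.000° W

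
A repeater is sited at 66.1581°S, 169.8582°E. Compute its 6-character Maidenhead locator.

Offset from 180°W / 90°S: lon 349.8582°, lat 23.8419°.
Field: lon ⌊349.8582/20⌋ = 17 → R; lat ⌊23.8419/10⌋ = 2 → C.
Square: lon ⌊9.8582/2⌋ = 4; lat ⌊3.8419/1⌋ = 3.
Subsquare: lon ⌊1.8582/0.0833333⌋ = 22 → w; lat ⌊0.8419/0.0416667⌋ = 20 → u.

RC43wu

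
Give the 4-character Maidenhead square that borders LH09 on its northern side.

Latitude square 9; +1 → 10, wraps to 0, carry into field.
Latitude field H = 7; +1 → 8 = I.
The longitude characters are unchanged.

LI00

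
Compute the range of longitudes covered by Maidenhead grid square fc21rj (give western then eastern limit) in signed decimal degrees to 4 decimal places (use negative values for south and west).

-74.5833, -74.5000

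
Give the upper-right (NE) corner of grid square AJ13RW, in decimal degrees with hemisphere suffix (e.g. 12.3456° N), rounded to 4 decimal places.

3.9583° N, 176.5000° W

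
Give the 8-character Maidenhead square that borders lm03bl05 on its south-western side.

Longitude extended square 0; −1 → -1, wraps to 9, carry into subsquare.
Longitude subsquare b = 1; −1 → 0 = a.
Latitude extended square 5; −1 → 4.

LM03al94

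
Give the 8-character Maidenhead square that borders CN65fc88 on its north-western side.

CN65fc79

Longitude extended square 8; −1 → 7.
Latitude extended square 8; +1 → 9.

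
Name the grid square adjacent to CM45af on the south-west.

CM35xe

Longitude subsquare a = 0; −1 → -1, wraps to 23 = x, carry into square.
Longitude square 4; −1 → 3.
Latitude subsquare f = 5; −1 → 4 = e.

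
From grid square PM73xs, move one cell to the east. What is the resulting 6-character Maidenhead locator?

PM83as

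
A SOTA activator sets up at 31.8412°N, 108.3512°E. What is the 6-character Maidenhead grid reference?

Add 180° to longitude and 90° to latitude: 288.3512, 121.8412.
Field (20°×10°, letters A–R): lon ⌊288.3512/20⌋ = 14 → O; lat ⌊121.8412/10⌋ = 12 → M.
Square (2°×1°, digits 0–9): lon ⌊8.3512/2⌋ = 4; lat ⌊1.8412/1⌋ = 1.
Subsquare (5′×2.5′, letters a–x): lon ⌊0.3512/0.0833333⌋ = 4 → e; lat ⌊0.8412/0.0416667⌋ = 20 → u.

OM41eu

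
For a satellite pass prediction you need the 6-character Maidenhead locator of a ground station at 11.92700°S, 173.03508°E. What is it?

Offset from 180°W / 90°S: lon 353.0351°, lat 78.0730°.
Field: lon ⌊353.0351/20⌋ = 17 → R; lat ⌊78.0730/10⌋ = 7 → H.
Square: lon ⌊13.0351/2⌋ = 6; lat ⌊8.0730/1⌋ = 8.
Subsquare: lon ⌊1.0351/0.0833333⌋ = 12 → m; lat ⌊0.0730/0.0416667⌋ = 1 → b.

RH68mb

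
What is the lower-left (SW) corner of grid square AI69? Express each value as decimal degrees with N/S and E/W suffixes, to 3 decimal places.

1.000° S, 168.000° W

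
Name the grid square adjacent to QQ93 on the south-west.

QQ82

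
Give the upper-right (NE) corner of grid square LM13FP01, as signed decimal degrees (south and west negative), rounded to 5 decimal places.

33.63333, 42.42500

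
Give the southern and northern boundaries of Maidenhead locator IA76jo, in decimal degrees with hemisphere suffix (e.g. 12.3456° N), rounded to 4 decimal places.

Field I=8, A=0: +8·20° lon, +0·10° lat → SW at lon -20°, lat -90°.
Square 7, 6: +7·2° lon, +6·1° lat → SW at lon -6°, lat -84°.
Subsquare j=9, o=14: +9·0.0833333° lon, +14·0.0416667° lat → SW at lon -5.25°, lat -83.4167°.
Cell spans 0.0833333° lon × 0.0416667° lat.
south 83.4167° S, north 83.3750° S.

83.4167° S, 83.3750° S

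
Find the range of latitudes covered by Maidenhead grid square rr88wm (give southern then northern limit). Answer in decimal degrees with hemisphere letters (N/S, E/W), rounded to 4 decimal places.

Field R=17, R=17: +17·20° lon, +17·10° lat → SW at lon 160°, lat 80°.
Square 8, 8: +8·2° lon, +8·1° lat → SW at lon 176°, lat 88°.
Subsquare w=22, m=12: +22·0.0833333° lon, +12·0.0416667° lat → SW at lon 177.833°, lat 88.5°.
Cell spans 0.0833333° lon × 0.0416667° lat.
south 88.5000° N, north 88.5417° N.

88.5000° N, 88.5417° N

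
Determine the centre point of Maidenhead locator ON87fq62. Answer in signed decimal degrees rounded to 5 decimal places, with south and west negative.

Field O=14, N=13: +14·20° lon, +13·10° lat → SW at lon 100°, lat 40°.
Square 8, 7: +8·2° lon, +7·1° lat → SW at lon 116°, lat 47°.
Subsquare f=5, q=16: +5·0.0833333° lon, +16·0.0416667° lat → SW at lon 116.417°, lat 47.6667°.
Extended square 6, 2: +6·0.00833333° lon, +2·0.00416667° lat → SW at lon 116.467°, lat 47.675°.
Cell spans 0.00833333° lon × 0.00416667° lat. Centre is SW corner plus half of each.
latitude 47.67708, longitude 116.47083.

47.67708, 116.47083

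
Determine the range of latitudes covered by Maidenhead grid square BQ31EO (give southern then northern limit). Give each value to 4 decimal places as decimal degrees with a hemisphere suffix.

71.5833° N, 71.6250° N

Field B=1, Q=16: +1·20° lon, +16·10° lat → SW at lon -160°, lat 70°.
Square 3, 1: +3·2° lon, +1·1° lat → SW at lon -154°, lat 71°.
Subsquare e=4, o=14: +4·0.0833333° lon, +14·0.0416667° lat → SW at lon -153.667°, lat 71.5833°.
Cell spans 0.0833333° lon × 0.0416667° lat.
south 71.5833° N, north 71.6250° N.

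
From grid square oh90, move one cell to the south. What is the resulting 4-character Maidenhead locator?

Latitude square 0; −1 → -1, wraps to 9, carry into field.
Latitude field H = 7; −1 → 6 = G.
The longitude characters are unchanged.

OG99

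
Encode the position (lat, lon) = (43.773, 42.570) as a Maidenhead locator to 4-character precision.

Add 180° to longitude and 90° to latitude: 222.57, 133.77.
Field: lon ⌊222.57/20⌋ = 11 → L; lat ⌊133.77/10⌋ = 13 → N.
Square: lon ⌊2.57/2⌋ = 1; lat ⌊3.77/1⌋ = 3.

LN13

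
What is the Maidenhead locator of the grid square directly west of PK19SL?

PK19rl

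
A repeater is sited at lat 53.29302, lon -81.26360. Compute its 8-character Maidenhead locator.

Add 180° to longitude and 90° to latitude: 98.73640, 143.29302.
Field: lon ⌊98.73640/20⌋ = 4 → E; lat ⌊143.29302/10⌋ = 14 → O.
Square: lon ⌊18.73640/2⌋ = 9; lat ⌊3.29302/1⌋ = 3.
Subsquare: lon ⌊0.73640/0.0833333⌋ = 8 → i; lat ⌊0.29302/0.0416667⌋ = 7 → h.
Extended square: lon ⌊0.06973/0.00833333⌋ = 8; lat ⌊0.00135/0.00416667⌋ = 0.

EO93ih80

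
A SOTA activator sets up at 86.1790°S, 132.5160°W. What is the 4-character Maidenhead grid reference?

Shift to the Maidenhead origin (180°W, 90°S): lon 47.48, lat 3.82.
Field: 47.48/20 → 2 → C, 3.82/10 → 0 → A; chars CA.
Square: 7.48/2 → 3, 3.82/1 → 3; chars 33.

CA33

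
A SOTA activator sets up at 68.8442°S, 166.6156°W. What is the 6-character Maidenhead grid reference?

Offset from 180°W / 90°S: lon 13.3844°, lat 21.1558°.
Field (20°×10°, letters A–R): lon ⌊13.3844/20⌋ = 0 → A; lat ⌊21.1558/10⌋ = 2 → C.
Square (2°×1°, digits 0–9): lon ⌊13.3844/2⌋ = 6; lat ⌊1.1558/1⌋ = 1.
Subsquare (5′×2.5′, letters a–x): lon ⌊1.3844/0.0833333⌋ = 16 → q; lat ⌊0.1558/0.0416667⌋ = 3 → d.

AC61qd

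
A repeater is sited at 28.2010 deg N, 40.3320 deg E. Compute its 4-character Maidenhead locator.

LL08

Add 180° to longitude and 90° to latitude: 220.33, 118.20.
Field: 220.33/20 → 11 → L, 118.20/10 → 11 → L; chars LL.
Square: 0.33/2 → 0, 8.20/1 → 8; chars 08.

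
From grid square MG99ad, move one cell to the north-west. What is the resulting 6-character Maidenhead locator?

MG89xe

Longitude subsquare a = 0; −1 → -1, wraps to 23 = x, carry into square.
Longitude square 9; −1 → 8.
Latitude subsquare d = 3; +1 → 4 = e.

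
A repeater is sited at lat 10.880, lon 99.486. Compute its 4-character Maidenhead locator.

Shift to the Maidenhead origin (180°W, 90°S): lon 279.49, lat 100.88.
Field (20°×10°, letters A–R): lon ⌊279.49/20⌋ = 13 → N; lat ⌊100.88/10⌋ = 10 → K.
Square (2°×1°, digits 0–9): lon ⌊19.49/2⌋ = 9; lat ⌊0.88/1⌋ = 0.

NK90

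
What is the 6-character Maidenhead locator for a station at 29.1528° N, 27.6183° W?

Add 180° to longitude and 90° to latitude: 152.3817, 119.1528.
Field (20°×10°, letters A–R): 152.3817/20 → 7 → H, 119.1528/10 → 11 → L; chars HL.
Square (2°×1°, digits 0–9): 12.3817/2 → 6, 9.1528/1 → 9; chars 69.
Subsquare (5′×2.5′, letters a–x): 0.3817/0.0833333 → 4 → e, 0.1528/0.0416667 → 3 → d; chars ed.

HL69ed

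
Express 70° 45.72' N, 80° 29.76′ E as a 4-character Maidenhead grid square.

NQ00

Offset from 180°W / 90°S: lon 260.50°, lat 160.76°.
Field: 260.50/20 → 13 → N, 160.76/10 → 16 → Q; chars NQ.
Square: 0.50/2 → 0, 0.76/1 → 0; chars 00.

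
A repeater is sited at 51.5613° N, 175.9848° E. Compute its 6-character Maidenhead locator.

RO71xn

Shift to the Maidenhead origin (180°W, 90°S): lon 355.9848, lat 141.5613.
Field (20°×10°, letters A–R): 355.9848/20 → 17 → R, 141.5613/10 → 14 → O; chars RO.
Square (2°×1°, digits 0–9): 15.9848/2 → 7, 1.5613/1 → 1; chars 71.
Subsquare (5′×2.5′, letters a–x): 1.9848/0.0833333 → 23 → x, 0.5613/0.0416667 → 13 → n; chars xn.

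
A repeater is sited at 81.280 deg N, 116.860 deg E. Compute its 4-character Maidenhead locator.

Offset from 180°W / 90°S: lon 296.86°, lat 171.28°.
Field: lon ⌊296.86/20⌋ = 14 → O; lat ⌊171.28/10⌋ = 17 → R.
Square: lon ⌊16.86/2⌋ = 8; lat ⌊1.28/1⌋ = 1.

OR81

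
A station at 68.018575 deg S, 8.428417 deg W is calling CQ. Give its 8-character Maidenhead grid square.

Shift to the Maidenhead origin (180°W, 90°S): lon 171.57158, lat 21.98143.
Field: 171.57158/20 → 8 → I, 21.98143/10 → 2 → C; chars IC.
Square: 11.57158/2 → 5, 1.98143/1 → 1; chars 51.
Subsquare: 1.57158/0.0833333 → 18 → s, 0.98143/0.0416667 → 23 → x; chars sx.
Extended square: 0.07158/0.00833333 → 8, 0.02309/0.00416667 → 5; chars 85.

IC51sx85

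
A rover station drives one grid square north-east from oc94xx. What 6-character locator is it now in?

Longitude subsquare x = 23; +1 → 24, wraps to 0 = a, carry into square.
Longitude square 9; +1 → 10, wraps to 0, carry into field.
Longitude field O = 14; +1 → 15 = P.
Latitude subsquare x = 23; +1 → 24, wraps to 0 = a, carry into square.
Latitude square 4; +1 → 5.

PC05aa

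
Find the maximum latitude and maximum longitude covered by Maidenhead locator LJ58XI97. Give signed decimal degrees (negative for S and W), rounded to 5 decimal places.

8.36667, 52.00000

Field L=11, J=9: +11·20° lon, +9·10° lat → SW at lon 40°, lat 0°.
Square 5, 8: +5·2° lon, +8·1° lat → SW at lon 50°, lat 8°.
Subsquare x=23, i=8: +23·0.0833333° lon, +8·0.0416667° lat → SW at lon 51.9167°, lat 8.33333°.
Extended square 9, 7: +9·0.00833333° lon, +7·0.00416667° lat → SW at lon 51.9917°, lat 8.3625°.
Cell spans 0.00833333° lon × 0.00416667° lat. NE corner is SW corner plus one full cell.
latitude 8.36667, longitude 52.00000.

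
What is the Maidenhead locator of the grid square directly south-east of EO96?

Longitude square 9; +1 → 10, wraps to 0, carry into field.
Longitude field E = 4; +1 → 5 = F.
Latitude square 6; −1 → 5.

FO05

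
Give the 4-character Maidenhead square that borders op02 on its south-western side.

Longitude square 0; −1 → -1, wraps to 9, carry into field.
Longitude field O = 14; −1 → 13 = N.
Latitude square 2; −1 → 1.

NP91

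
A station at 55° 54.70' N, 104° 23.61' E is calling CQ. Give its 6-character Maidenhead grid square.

Shift to the Maidenhead origin (180°W, 90°S): lon 284.3935, lat 145.9117.
Field: lon ⌊284.3935/20⌋ = 14 → O; lat ⌊145.9117/10⌋ = 14 → O.
Square: lon ⌊4.3935/2⌋ = 2; lat ⌊5.9117/1⌋ = 5.
Subsquare: lon ⌊0.3935/0.0833333⌋ = 4 → e; lat ⌊0.9117/0.0416667⌋ = 21 → v.

OO25ev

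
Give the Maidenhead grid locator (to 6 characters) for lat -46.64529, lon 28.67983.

KE43ii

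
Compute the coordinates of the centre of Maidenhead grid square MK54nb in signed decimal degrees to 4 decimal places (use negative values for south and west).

Field M=12, K=10: +12·20° lon, +10·10° lat → SW at lon 60°, lat 10°.
Square 5, 4: +5·2° lon, +4·1° lat → SW at lon 70°, lat 14°.
Subsquare n=13, b=1: +13·0.0833333° lon, +1·0.0416667° lat → SW at lon 71.0833°, lat 14.0417°.
Cell spans 0.0833333° lon × 0.0416667° lat. Centre is SW corner plus half of each.
latitude 14.0625, longitude 71.1250.

14.0625, 71.1250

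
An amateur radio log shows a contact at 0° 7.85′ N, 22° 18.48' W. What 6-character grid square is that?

Offset from 180°W / 90°S: lon 157.6920°, lat 90.1308°.
Field: 157.6920/20 → 7 → H, 90.1308/10 → 9 → J; chars HJ.
Square: 17.6920/2 → 8, 0.1308/1 → 0; chars 80.
Subsquare: 1.6920/0.0833333 → 20 → u, 0.1308/0.0416667 → 3 → d; chars ud.

HJ80ud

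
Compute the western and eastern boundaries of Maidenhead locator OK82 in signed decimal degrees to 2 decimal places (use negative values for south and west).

116.00, 118.00

Field O=14, K=10: +14·20° lon, +10·10° lat → SW at lon 100°, lat 10°.
Square 8, 2: +8·2° lon, +2·1° lat → SW at lon 116°, lat 12°.
Cell spans 2° lon × 1° lat.
west 116.00, east 118.00.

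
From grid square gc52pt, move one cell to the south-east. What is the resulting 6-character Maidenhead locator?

Longitude subsquare p = 15; +1 → 16 = q.
Latitude subsquare t = 19; −1 → 18 = s.

GC52qs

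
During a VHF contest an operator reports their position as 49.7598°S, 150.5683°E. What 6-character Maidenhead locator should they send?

QE50gf

Shift to the Maidenhead origin (180°W, 90°S): lon 330.5683, lat 40.2402.
Field (20°×10°, letters A–R): 330.5683/20 → 16 → Q, 40.2402/10 → 4 → E; chars QE.
Square (2°×1°, digits 0–9): 10.5683/2 → 5, 0.2402/1 → 0; chars 50.
Subsquare (5′×2.5′, letters a–x): 0.5683/0.0833333 → 6 → g, 0.2402/0.0416667 → 5 → f; chars gf.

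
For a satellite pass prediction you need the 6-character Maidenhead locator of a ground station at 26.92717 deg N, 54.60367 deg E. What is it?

LL76hw

Add 180° to longitude and 90° to latitude: 234.6037, 116.9272.
Field (20°×10°, letters A–R): 234.6037/20 → 11 → L, 116.9272/10 → 11 → L; chars LL.
Square (2°×1°, digits 0–9): 14.6037/2 → 7, 6.9272/1 → 6; chars 76.
Subsquare (5′×2.5′, letters a–x): 0.6037/0.0833333 → 7 → h, 0.9272/0.0416667 → 22 → w; chars hw.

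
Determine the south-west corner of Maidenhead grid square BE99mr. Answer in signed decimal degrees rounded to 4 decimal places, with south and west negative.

Field B=1, E=4: +1·20° lon, +4·10° lat → SW at lon -160°, lat -50°.
Square 9, 9: +9·2° lon, +9·1° lat → SW at lon -142°, lat -41°.
Subsquare m=12, r=17: +12·0.0833333° lon, +17·0.0416667° lat → SW at lon -141°, lat -40.2917°.
latitude -40.2917, longitude -141.0000.

-40.2917, -141.0000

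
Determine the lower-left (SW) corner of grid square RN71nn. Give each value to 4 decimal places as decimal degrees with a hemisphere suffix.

Field R=17, N=13: +17·20° lon, +13·10° lat → SW at lon 160°, lat 40°.
Square 7, 1: +7·2° lon, +1·1° lat → SW at lon 174°, lat 41°.
Subsquare n=13, n=13: +13·0.0833333° lon, +13·0.0416667° lat → SW at lon 175.083°, lat 41.5417°.
latitude 41.5417° N, longitude 175.0833° E.

41.5417° N, 175.0833° E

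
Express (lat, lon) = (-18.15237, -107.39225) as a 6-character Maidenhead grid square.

Offset from 180°W / 90°S: lon 72.6077°, lat 71.8476°.
Field (20°×10°, letters A–R): 72.6077/20 → 3 → D, 71.8476/10 → 7 → H; chars DH.
Square (2°×1°, digits 0–9): 12.6077/2 → 6, 1.8476/1 → 1; chars 61.
Subsquare (5′×2.5′, letters a–x): 0.6077/0.0833333 → 7 → h, 0.8476/0.0416667 → 20 → u; chars hu.

DH61hu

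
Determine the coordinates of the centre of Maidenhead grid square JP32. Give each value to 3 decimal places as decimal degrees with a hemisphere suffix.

62.500° N, 7.000° E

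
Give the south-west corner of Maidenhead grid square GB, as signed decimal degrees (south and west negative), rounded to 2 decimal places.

-80.00, -60.00

Field G=6, B=1: +6·20° lon, +1·10° lat → SW at lon -60°, lat -80°.
latitude -80.00, longitude -60.00.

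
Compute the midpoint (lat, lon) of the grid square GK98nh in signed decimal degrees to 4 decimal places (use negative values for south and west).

18.3125, -40.8750

Field G=6, K=10: +6·20° lon, +10·10° lat → SW at lon -60°, lat 10°.
Square 9, 8: +9·2° lon, +8·1° lat → SW at lon -42°, lat 18°.
Subsquare n=13, h=7: +13·0.0833333° lon, +7·0.0416667° lat → SW at lon -40.9167°, lat 18.2917°.
Cell spans 0.0833333° lon × 0.0416667° lat. Centre is SW corner plus half of each.
latitude 18.3125, longitude -40.8750.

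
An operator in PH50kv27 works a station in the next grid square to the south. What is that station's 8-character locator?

Latitude extended square 7; −1 → 6.
The longitude characters are unchanged.

PH50kv26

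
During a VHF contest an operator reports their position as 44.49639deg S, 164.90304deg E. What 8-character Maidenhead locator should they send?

Add 180° to longitude and 90° to latitude: 344.90304, 45.50361.
Field (20°×10°, letters A–R): lon ⌊344.90304/20⌋ = 17 → R; lat ⌊45.50361/10⌋ = 4 → E.
Square (2°×1°, digits 0–9): lon ⌊4.90304/2⌋ = 2; lat ⌊5.50361/1⌋ = 5.
Subsquare (5′×2.5′, letters a–x): lon ⌊0.90304/0.0833333⌋ = 10 → k; lat ⌊0.50361/0.0416667⌋ = 12 → m.
Extended square (30″×15″, digits 0–9): lon ⌊0.06971/0.00833333⌋ = 8; lat ⌊0.00361/0.00416667⌋ = 0.

RE25km80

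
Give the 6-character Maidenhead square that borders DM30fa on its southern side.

DL39fx

Latitude subsquare a = 0; −1 → -1, wraps to 23 = x, carry into square.
Latitude square 0; −1 → -1, wraps to 9, carry into field.
Latitude field M = 12; −1 → 11 = L.
The longitude characters are unchanged.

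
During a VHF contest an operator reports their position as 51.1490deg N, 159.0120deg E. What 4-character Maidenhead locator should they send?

QO91

Add 180° to longitude and 90° to latitude: 339.01, 141.15.
Field: 339.01/20 → 16 → Q, 141.15/10 → 14 → O; chars QO.
Square: 19.01/2 → 9, 1.15/1 → 1; chars 91.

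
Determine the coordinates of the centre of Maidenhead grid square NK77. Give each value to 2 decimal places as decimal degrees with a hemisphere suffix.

Field N=13, K=10: +13·20° lon, +10·10° lat → SW at lon 80°, lat 10°.
Square 7, 7: +7·2° lon, +7·1° lat → SW at lon 94°, lat 17°.
Cell spans 2° lon × 1° lat. Centre is SW corner plus half of each.
latitude 17.50° N, longitude 95.00° E.

17.50° N, 95.00° E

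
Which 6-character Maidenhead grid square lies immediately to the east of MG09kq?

MG09lq

Longitude subsquare k = 10; +1 → 11 = l.
The latitude characters are unchanged.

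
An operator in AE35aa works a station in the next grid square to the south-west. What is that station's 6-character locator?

AE24xx

Longitude subsquare a = 0; −1 → -1, wraps to 23 = x, carry into square.
Longitude square 3; −1 → 2.
Latitude subsquare a = 0; −1 → -1, wraps to 23 = x, carry into square.
Latitude square 5; −1 → 4.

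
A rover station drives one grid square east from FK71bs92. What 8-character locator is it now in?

FK71cs02

Longitude extended square 9; +1 → 10, wraps to 0, carry into subsquare.
Longitude subsquare b = 1; +1 → 2 = c.
The latitude characters are unchanged.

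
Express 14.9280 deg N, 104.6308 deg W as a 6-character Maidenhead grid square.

DK74qw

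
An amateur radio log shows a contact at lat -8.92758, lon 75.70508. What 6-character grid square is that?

MI71ub

Add 180° to longitude and 90° to latitude: 255.7051, 81.0724.
Field (20°×10°, letters A–R): 255.7051/20 → 12 → M, 81.0724/10 → 8 → I; chars MI.
Square (2°×1°, digits 0–9): 15.7051/2 → 7, 1.0724/1 → 1; chars 71.
Subsquare (5′×2.5′, letters a–x): 1.7051/0.0833333 → 20 → u, 0.0724/0.0416667 → 1 → b; chars ub.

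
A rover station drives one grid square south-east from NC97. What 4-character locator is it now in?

OC06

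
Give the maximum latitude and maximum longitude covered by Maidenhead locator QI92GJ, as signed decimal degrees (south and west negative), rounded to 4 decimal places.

-7.5833, 158.5833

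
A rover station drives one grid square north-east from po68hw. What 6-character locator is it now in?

PO68ix

Longitude subsquare h = 7; +1 → 8 = i.
Latitude subsquare w = 22; +1 → 23 = x.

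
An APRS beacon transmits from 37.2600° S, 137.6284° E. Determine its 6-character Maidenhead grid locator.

Add 180° to longitude and 90° to latitude: 317.6284, 52.7400.
Field (20°×10°, letters A–R): lon ⌊317.6284/20⌋ = 15 → P; lat ⌊52.7400/10⌋ = 5 → F.
Square (2°×1°, digits 0–9): lon ⌊17.6284/2⌋ = 8; lat ⌊2.7400/1⌋ = 2.
Subsquare (5′×2.5′, letters a–x): lon ⌊1.6284/0.0833333⌋ = 19 → t; lat ⌊0.7400/0.0416667⌋ = 17 → r.

PF82tr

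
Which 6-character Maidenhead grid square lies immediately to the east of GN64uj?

Longitude subsquare u = 20; +1 → 21 = v.
The latitude characters are unchanged.

GN64vj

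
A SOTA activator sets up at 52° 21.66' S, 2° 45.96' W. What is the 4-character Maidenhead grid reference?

Offset from 180°W / 90°S: lon 177.23°, lat 37.64°.
Field: lon ⌊177.23/20⌋ = 8 → I; lat ⌊37.64/10⌋ = 3 → D.
Square: lon ⌊17.23/2⌋ = 8; lat ⌊7.64/1⌋ = 7.

ID87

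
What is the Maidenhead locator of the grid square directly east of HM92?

Longitude square 9; +1 → 10, wraps to 0, carry into field.
Longitude field H = 7; +1 → 8 = I.
The latitude characters are unchanged.

IM02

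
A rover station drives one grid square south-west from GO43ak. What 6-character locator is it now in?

GO33xj

Longitude subsquare a = 0; −1 → -1, wraps to 23 = x, carry into square.
Longitude square 4; −1 → 3.
Latitude subsquare k = 10; −1 → 9 = j.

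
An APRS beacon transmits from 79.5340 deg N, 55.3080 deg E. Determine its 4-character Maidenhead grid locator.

Shift to the Maidenhead origin (180°W, 90°S): lon 235.31, lat 169.53.
Field: lon ⌊235.31/20⌋ = 11 → L; lat ⌊169.53/10⌋ = 16 → Q.
Square: lon ⌊15.31/2⌋ = 7; lat ⌊9.53/1⌋ = 9.

LQ79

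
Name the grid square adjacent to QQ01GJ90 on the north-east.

QQ01hj01

Longitude extended square 9; +1 → 10, wraps to 0, carry into subsquare.
Longitude subsquare g = 6; +1 → 7 = h.
Latitude extended square 0; +1 → 1.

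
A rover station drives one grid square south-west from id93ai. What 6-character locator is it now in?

ID83xh

Longitude subsquare a = 0; −1 → -1, wraps to 23 = x, carry into square.
Longitude square 9; −1 → 8.
Latitude subsquare i = 8; −1 → 7 = h.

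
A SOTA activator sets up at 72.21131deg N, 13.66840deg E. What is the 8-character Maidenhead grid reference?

Shift to the Maidenhead origin (180°W, 90°S): lon 193.66840, lat 162.21131.
Field: 193.66840/20 → 9 → J, 162.21131/10 → 16 → Q; chars JQ.
Square: 13.66840/2 → 6, 2.21131/1 → 2; chars 62.
Subsquare: 1.66840/0.0833333 → 20 → u, 0.21131/0.0416667 → 5 → f; chars uf.
Extended square: 0.00173/0.00833333 → 0, 0.00298/0.00416667 → 0; chars 00.

JQ62uf00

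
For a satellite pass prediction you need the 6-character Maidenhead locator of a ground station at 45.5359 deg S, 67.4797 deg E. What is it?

ME34rl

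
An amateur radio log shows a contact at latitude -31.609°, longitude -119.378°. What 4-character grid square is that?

Add 180° to longitude and 90° to latitude: 60.62, 58.39.
Field (20°×10°, letters A–R): 60.62/20 → 3 → D, 58.39/10 → 5 → F; chars DF.
Square (2°×1°, digits 0–9): 0.62/2 → 0, 8.39/1 → 8; chars 08.

DF08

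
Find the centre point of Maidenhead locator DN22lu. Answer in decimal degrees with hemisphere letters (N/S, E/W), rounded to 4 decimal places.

Field D=3, N=13: +3·20° lon, +13·10° lat → SW at lon -120°, lat 40°.
Square 2, 2: +2·2° lon, +2·1° lat → SW at lon -116°, lat 42°.
Subsquare l=11, u=20: +11·0.0833333° lon, +20·0.0416667° lat → SW at lon -115.083°, lat 42.8333°.
Cell spans 0.0833333° lon × 0.0416667° lat. Centre is SW corner plus half of each.
latitude 42.8542° N, longitude 115.0417° W.

42.8542° N, 115.0417° W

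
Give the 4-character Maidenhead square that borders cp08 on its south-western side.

BP97

Longitude square 0; −1 → -1, wraps to 9, carry into field.
Longitude field C = 2; −1 → 1 = B.
Latitude square 8; −1 → 7.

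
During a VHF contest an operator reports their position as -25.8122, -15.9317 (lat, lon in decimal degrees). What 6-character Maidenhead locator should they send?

IG24ae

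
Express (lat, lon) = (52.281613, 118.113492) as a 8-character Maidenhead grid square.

OO92bg37

Shift to the Maidenhead origin (180°W, 90°S): lon 298.11349, lat 142.28161.
Field: lon ⌊298.11349/20⌋ = 14 → O; lat ⌊142.28161/10⌋ = 14 → O.
Square: lon ⌊18.11349/2⌋ = 9; lat ⌊2.28161/1⌋ = 2.
Subsquare: lon ⌊0.11349/0.0833333⌋ = 1 → b; lat ⌊0.28161/0.0416667⌋ = 6 → g.
Extended square: lon ⌊0.03016/0.00833333⌋ = 3; lat ⌊0.03161/0.00416667⌋ = 7.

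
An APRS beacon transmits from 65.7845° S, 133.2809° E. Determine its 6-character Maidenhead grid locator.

Shift to the Maidenhead origin (180°W, 90°S): lon 313.2809, lat 24.2155.
Field (20°×10°, letters A–R): lon ⌊313.2809/20⌋ = 15 → P; lat ⌊24.2155/10⌋ = 2 → C.
Square (2°×1°, digits 0–9): lon ⌊13.2809/2⌋ = 6; lat ⌊4.2155/1⌋ = 4.
Subsquare (5′×2.5′, letters a–x): lon ⌊1.2809/0.0833333⌋ = 15 → p; lat ⌊0.2155/0.0416667⌋ = 5 → f.

PC64pf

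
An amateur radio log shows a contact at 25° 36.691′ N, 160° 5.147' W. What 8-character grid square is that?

AL95wo96

Add 180° to longitude and 90° to latitude: 19.91422, 115.61152.
Field: 19.91422/20 → 0 → A, 115.61152/10 → 11 → L; chars AL.
Square: 19.91422/2 → 9, 5.61152/1 → 5; chars 95.
Subsquare: 1.91422/0.0833333 → 22 → w, 0.61152/0.0416667 → 14 → o; chars wo.
Extended square: 0.08088/0.00833333 → 9, 0.02818/0.00416667 → 6; chars 96.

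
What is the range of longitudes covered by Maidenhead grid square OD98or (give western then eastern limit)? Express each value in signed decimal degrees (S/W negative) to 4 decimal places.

119.1667, 119.2500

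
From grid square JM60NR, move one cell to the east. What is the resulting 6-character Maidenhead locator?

JM60or

Longitude subsquare n = 13; +1 → 14 = o.
The latitude characters are unchanged.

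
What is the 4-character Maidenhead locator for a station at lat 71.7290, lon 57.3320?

Add 180° to longitude and 90° to latitude: 237.33, 161.73.
Field: 237.33/20 → 11 → L, 161.73/10 → 16 → Q; chars LQ.
Square: 17.33/2 → 8, 1.73/1 → 1; chars 81.

LQ81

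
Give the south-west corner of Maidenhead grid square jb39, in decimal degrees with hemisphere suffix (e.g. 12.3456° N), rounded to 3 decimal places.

71.000° S, 6.000° E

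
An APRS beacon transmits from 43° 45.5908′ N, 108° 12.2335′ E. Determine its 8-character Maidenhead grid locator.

ON43cs42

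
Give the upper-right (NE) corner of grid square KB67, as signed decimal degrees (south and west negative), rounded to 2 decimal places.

Field K=10, B=1: +10·20° lon, +1·10° lat → SW at lon 20°, lat -80°.
Square 6, 7: +6·2° lon, +7·1° lat → SW at lon 32°, lat -73°.
Cell spans 2° lon × 1° lat. NE corner is SW corner plus one full cell.
latitude -72.00, longitude 34.00.

-72.00, 34.00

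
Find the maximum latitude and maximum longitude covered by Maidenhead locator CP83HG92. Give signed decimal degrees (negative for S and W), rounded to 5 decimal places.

63.26250, -123.33333

Field C=2, P=15: +2·20° lon, +15·10° lat → SW at lon -140°, lat 60°.
Square 8, 3: +8·2° lon, +3·1° lat → SW at lon -124°, lat 63°.
Subsquare h=7, g=6: +7·0.0833333° lon, +6·0.0416667° lat → SW at lon -123.417°, lat 63.25°.
Extended square 9, 2: +9·0.00833333° lon, +2·0.00416667° lat → SW at lon -123.342°, lat 63.2583°.
Cell spans 0.00833333° lon × 0.00416667° lat. NE corner is SW corner plus one full cell.
latitude 63.26250, longitude -123.33333.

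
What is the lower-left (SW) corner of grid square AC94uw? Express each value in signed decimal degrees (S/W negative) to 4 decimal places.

-65.0833, -160.3333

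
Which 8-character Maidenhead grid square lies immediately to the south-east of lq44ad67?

LQ44ad76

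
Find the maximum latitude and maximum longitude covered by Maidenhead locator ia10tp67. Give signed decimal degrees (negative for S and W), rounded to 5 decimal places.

-89.34167, -16.35833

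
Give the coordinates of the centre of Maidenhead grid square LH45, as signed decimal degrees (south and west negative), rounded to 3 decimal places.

Field L=11, H=7: +11·20° lon, +7·10° lat → SW at lon 40°, lat -20°.
Square 4, 5: +4·2° lon, +5·1° lat → SW at lon 48°, lat -15°.
Cell spans 2° lon × 1° lat. Centre is SW corner plus half of each.
latitude -14.500, longitude 49.000.

-14.500, 49.000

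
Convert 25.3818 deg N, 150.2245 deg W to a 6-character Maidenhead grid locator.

Add 180° to longitude and 90° to latitude: 29.7755, 115.3818.
Field: lon ⌊29.7755/20⌋ = 1 → B; lat ⌊115.3818/10⌋ = 11 → L.
Square: lon ⌊9.7755/2⌋ = 4; lat ⌊5.3818/1⌋ = 5.
Subsquare: lon ⌊1.7755/0.0833333⌋ = 21 → v; lat ⌊0.3818/0.0416667⌋ = 9 → j.

BL45vj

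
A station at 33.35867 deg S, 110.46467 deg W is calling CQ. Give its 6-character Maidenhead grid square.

Offset from 180°W / 90°S: lon 69.5353°, lat 56.6413°.
Field: lon ⌊69.5353/20⌋ = 3 → D; lat ⌊56.6413/10⌋ = 5 → F.
Square: lon ⌊9.5353/2⌋ = 4; lat ⌊6.6413/1⌋ = 6.
Subsquare: lon ⌊1.5353/0.0833333⌋ = 18 → s; lat ⌊0.6413/0.0416667⌋ = 15 → p.

DF46sp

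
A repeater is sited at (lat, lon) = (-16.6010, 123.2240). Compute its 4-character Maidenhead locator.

Offset from 180°W / 90°S: lon 303.22°, lat 73.40°.
Field: lon ⌊303.22/20⌋ = 15 → P; lat ⌊73.40/10⌋ = 7 → H.
Square: lon ⌊3.22/2⌋ = 1; lat ⌊3.40/1⌋ = 3.

PH13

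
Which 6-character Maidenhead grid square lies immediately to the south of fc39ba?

FC38bx

Latitude subsquare a = 0; −1 → -1, wraps to 23 = x, carry into square.
Latitude square 9; −1 → 8.
The longitude characters are unchanged.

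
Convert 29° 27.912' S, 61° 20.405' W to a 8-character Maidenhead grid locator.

FG90hm98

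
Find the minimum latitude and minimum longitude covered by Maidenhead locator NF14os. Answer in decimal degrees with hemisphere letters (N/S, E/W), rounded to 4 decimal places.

35.2500° S, 83.1667° E

Field N=13, F=5: +13·20° lon, +5·10° lat → SW at lon 80°, lat -40°.
Square 1, 4: +1·2° lon, +4·1° lat → SW at lon 82°, lat -36°.
Subsquare o=14, s=18: +14·0.0833333° lon, +18·0.0416667° lat → SW at lon 83.1667°, lat -35.25°.
latitude 35.2500° S, longitude 83.1667° E.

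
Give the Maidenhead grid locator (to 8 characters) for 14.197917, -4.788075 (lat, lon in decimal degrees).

Add 180° to longitude and 90° to latitude: 175.21193, 104.19792.
Field: lon ⌊175.21193/20⌋ = 8 → I; lat ⌊104.19792/10⌋ = 10 → K.
Square: lon ⌊15.21193/2⌋ = 7; lat ⌊4.19792/1⌋ = 4.
Subsquare: lon ⌊1.21193/0.0833333⌋ = 14 → o; lat ⌊0.19792/0.0416667⌋ = 4 → e.
Extended square: lon ⌊0.04526/0.00833333⌋ = 5; lat ⌊0.03125/0.00416667⌋ = 7.

IK74oe57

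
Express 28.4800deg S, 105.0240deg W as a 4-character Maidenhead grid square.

DG71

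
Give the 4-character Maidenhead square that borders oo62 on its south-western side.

Longitude square 6; −1 → 5.
Latitude square 2; −1 → 1.

OO51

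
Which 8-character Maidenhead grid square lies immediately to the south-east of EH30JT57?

Longitude extended square 5; +1 → 6.
Latitude extended square 7; −1 → 6.

EH30jt66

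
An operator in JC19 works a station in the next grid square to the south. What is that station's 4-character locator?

JC18

Latitude square 9; −1 → 8.
The longitude characters are unchanged.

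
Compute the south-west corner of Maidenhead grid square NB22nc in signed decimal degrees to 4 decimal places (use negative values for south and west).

-77.9167, 85.0833

Field N=13, B=1: +13·20° lon, +1·10° lat → SW at lon 80°, lat -80°.
Square 2, 2: +2·2° lon, +2·1° lat → SW at lon 84°, lat -78°.
Subsquare n=13, c=2: +13·0.0833333° lon, +2·0.0416667° lat → SW at lon 85.0833°, lat -77.9167°.
latitude -77.9167, longitude 85.0833.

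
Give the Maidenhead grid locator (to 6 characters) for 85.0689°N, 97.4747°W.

ER15gb

Offset from 180°W / 90°S: lon 82.5253°, lat 175.0689°.
Field: 82.5253/20 → 4 → E, 175.0689/10 → 17 → R; chars ER.
Square: 2.5253/2 → 1, 5.0689/1 → 5; chars 15.
Subsquare: 0.5253/0.0833333 → 6 → g, 0.0689/0.0416667 → 1 → b; chars gb.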